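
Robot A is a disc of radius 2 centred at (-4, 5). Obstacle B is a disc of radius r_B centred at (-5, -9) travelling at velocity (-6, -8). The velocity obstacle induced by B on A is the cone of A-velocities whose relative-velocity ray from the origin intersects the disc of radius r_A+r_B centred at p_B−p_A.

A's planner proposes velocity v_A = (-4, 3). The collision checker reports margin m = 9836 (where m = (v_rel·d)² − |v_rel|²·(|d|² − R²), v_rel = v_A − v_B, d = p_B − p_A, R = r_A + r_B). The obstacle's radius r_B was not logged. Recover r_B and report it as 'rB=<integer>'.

m = 9836
d = (-1, -14);  v_rel = (2, 11),  |v_rel|² = 125
v_rel×d = (2)·(-14) − (11)·(-1) = -17
since m = R²·125 − (-17)²:  R² = (289 + 9836) / 125 = 81
R = √81 = 9  ⇒  r_B = 9 − 2 = 7

rB=7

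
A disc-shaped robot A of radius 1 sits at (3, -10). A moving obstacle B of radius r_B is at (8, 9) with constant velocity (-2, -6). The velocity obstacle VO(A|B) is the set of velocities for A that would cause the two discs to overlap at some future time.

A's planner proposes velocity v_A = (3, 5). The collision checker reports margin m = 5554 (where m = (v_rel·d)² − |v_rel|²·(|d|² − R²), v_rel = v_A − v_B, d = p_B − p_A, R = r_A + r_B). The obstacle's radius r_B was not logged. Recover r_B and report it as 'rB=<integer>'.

m = 5554
d = (5, 19);  v_rel = (5, 11),  |v_rel|² = 146
v_rel×d = (5)·(19) − (11)·(5) = 40
since m = R²·146 − 40²:  R² = (1600 + 5554) / 146 = 49
R = √49 = 7  ⇒  r_B = 7 − 1 = 6

rB=6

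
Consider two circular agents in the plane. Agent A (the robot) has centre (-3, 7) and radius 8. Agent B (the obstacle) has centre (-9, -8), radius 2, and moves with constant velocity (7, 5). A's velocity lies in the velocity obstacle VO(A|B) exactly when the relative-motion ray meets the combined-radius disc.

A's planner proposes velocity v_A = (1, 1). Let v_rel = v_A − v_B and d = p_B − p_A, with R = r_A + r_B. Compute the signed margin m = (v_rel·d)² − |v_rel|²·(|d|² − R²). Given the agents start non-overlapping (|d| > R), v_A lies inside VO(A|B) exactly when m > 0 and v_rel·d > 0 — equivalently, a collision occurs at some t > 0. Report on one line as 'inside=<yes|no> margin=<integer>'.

d = (-6, -15),  |d|² = 261;  R = 8+2 = 10,  c = 261−10² = 161
v_rel = (-6, -4),  |v_rel|² = 52;  v_rel·d = (-6)·(-6) + (-4)·(-15) = 96
52·t² − 192·t + 161 = 0  ⇒  m = 96² − 52·161 = 844
m = 844 > 0,  v_rel·d = 96 > 0  ⇒  inside

inside=yes margin=844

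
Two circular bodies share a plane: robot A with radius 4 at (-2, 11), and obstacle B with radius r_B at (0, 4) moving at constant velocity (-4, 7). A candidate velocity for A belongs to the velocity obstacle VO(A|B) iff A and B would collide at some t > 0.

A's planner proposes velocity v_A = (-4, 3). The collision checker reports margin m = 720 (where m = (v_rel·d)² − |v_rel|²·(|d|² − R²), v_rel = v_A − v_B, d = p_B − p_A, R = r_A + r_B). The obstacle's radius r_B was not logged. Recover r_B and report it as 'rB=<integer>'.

m = 720
d = (2, -7);  v_rel = (0, -4),  |v_rel|² = 16
v_rel×d = (0)·(-7) − (-4)·(2) = 8
since m = R²·16 − 8²:  R² = (64 + 720) / 16 = 49
R = √49 = 7  ⇒  r_B = 7 − 4 = 3

rB=3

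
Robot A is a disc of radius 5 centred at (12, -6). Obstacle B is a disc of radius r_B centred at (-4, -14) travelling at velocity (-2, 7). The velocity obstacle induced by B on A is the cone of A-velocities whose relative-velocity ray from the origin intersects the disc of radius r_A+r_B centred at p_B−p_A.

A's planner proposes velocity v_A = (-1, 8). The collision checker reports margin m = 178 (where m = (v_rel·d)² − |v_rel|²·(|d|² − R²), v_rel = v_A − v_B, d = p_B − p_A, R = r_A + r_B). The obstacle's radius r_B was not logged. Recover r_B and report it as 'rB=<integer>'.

m = 178
d = (-16, -8);  v_rel = (1, 1),  |v_rel|² = 2
v_rel×d = (1)·(-8) − (1)·(-16) = 8
since m = R²·2 − 8²:  R² = (64 + 178) / 2 = 121
R = √121 = 11  ⇒  r_B = 11 − 5 = 6

rB=6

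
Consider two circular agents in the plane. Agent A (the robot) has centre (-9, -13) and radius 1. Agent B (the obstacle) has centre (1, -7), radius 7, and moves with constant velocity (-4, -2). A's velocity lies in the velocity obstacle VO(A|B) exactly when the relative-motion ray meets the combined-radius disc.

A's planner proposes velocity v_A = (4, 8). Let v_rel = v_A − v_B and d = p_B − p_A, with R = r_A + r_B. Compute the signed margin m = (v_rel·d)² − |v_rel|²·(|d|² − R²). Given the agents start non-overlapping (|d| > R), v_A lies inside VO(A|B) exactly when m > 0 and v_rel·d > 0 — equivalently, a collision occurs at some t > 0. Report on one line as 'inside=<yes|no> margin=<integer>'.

d = (10, 6),  |d|² = 136;  R = 1+7 = 8,  c = 136−8² = 72
v_rel = (8, 10),  |v_rel|² = 164;  v_rel·d = (8)·(10) + (10)·(6) = 140
164·t² − 280·t + 72 = 0  ⇒  m = 140² − 164·72 = 7792
m = 7792 > 0,  v_rel·d = 140 > 0  ⇒  inside

inside=yes margin=7792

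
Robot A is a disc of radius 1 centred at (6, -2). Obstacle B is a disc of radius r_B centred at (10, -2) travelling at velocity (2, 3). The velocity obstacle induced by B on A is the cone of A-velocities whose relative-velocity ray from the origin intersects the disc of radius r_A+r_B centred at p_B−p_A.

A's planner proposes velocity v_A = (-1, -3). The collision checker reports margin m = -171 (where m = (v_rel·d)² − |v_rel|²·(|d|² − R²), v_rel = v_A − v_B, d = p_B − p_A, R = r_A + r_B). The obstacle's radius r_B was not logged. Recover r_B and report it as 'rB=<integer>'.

m = -171
d = (4, 0);  v_rel = (-3, -6),  |v_rel|² = 45
v_rel×d = (-3)·(0) − (-6)·(4) = 24
since m = R²·45 − 24²:  R² = (576 + -171) / 45 = 9
R = √9 = 3  ⇒  r_B = 3 − 1 = 2

rB=2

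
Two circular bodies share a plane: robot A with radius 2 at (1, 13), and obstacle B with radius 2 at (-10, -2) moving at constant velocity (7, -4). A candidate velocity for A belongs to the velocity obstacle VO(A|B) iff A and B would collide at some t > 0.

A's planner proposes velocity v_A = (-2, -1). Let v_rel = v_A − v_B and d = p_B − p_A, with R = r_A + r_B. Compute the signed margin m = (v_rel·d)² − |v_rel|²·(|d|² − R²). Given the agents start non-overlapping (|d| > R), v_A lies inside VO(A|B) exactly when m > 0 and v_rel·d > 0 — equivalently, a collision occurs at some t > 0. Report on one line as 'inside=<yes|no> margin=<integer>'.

d = (-11, -15),  |d|² = 346;  R = 2+2 = 4,  c = 346−4² = 330
v_rel = (-9, 3),  |v_rel|² = 90;  v_rel·d = (-9)·(-11) + (3)·(-15) = 54
90·t² − 108·t + 330 = 0  ⇒  m = 54² − 90·330 = -26784
m = -26784 < 0,  v_rel·d = 54 > 0  ⇒  outside

inside=no margin=-26784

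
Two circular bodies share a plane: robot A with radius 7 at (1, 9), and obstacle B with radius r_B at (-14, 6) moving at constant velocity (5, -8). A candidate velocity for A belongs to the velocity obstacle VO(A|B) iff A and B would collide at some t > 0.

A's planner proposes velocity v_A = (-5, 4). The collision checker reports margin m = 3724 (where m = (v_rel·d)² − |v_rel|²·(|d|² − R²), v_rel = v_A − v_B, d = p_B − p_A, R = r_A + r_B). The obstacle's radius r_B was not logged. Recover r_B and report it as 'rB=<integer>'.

m = 3724
d = (-15, -3);  v_rel = (-10, 12),  |v_rel|² = 244
v_rel×d = (-10)·(-3) − (12)·(-15) = 210
since m = R²·244 − 210²:  R² = (44100 + 3724) / 244 = 196
R = √196 = 14  ⇒  r_B = 14 − 7 = 7

rB=7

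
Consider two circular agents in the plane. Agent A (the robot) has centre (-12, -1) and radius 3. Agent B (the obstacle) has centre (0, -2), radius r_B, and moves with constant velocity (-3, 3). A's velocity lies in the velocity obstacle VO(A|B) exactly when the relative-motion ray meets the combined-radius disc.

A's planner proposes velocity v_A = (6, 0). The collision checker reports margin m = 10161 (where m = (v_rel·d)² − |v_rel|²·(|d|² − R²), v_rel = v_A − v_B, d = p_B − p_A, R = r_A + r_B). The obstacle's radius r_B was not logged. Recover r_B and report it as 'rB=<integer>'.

m = 10161
d = (12, -1);  v_rel = (9, -3),  |v_rel|² = 90
v_rel×d = (9)·(-1) − (-3)·(12) = 27
since m = R²·90 − 27²:  R² = (729 + 10161) / 90 = 121
R = √121 = 11  ⇒  r_B = 11 − 3 = 8

rB=8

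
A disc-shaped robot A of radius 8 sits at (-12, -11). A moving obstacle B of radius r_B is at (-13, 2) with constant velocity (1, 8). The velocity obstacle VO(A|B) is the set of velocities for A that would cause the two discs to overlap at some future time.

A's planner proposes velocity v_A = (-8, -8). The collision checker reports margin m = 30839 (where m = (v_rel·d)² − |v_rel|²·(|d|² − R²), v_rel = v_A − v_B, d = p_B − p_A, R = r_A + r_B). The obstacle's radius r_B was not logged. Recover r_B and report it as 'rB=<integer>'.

m = 30839
d = (-1, 13);  v_rel = (-9, -16),  |v_rel|² = 337
v_rel×d = (-9)·(13) − (-16)·(-1) = -133
since m = R²·337 − (-133)²:  R² = (17689 + 30839) / 337 = 144
R = √144 = 12  ⇒  r_B = 12 − 8 = 4

rB=4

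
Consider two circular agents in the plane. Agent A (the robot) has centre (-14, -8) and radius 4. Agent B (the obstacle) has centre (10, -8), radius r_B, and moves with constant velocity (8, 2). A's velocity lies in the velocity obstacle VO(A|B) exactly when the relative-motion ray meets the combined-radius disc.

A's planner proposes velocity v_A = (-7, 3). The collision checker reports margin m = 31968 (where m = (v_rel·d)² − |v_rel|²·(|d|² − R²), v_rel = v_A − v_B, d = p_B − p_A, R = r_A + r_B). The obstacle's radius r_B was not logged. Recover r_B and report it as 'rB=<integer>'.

m = 31968
d = (24, 0);  v_rel = (-15, 1),  |v_rel|² = 226
v_rel×d = (-15)·(0) − (1)·(24) = -24
since m = R²·226 − (-24)²:  R² = (576 + 31968) / 226 = 144
R = √144 = 12  ⇒  r_B = 12 − 4 = 8

rB=8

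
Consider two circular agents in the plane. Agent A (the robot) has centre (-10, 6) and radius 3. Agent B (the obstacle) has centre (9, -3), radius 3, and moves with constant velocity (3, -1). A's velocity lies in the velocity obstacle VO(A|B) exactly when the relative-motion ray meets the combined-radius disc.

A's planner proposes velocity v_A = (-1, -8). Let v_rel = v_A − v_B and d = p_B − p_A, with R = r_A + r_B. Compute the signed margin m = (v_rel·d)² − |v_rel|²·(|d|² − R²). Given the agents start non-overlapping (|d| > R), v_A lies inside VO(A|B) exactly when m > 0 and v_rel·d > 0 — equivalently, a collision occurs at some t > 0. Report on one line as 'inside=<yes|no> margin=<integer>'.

d = (19, -9),  |d|² = 442;  R = 3+3 = 6,  c = 442−6² = 406
v_rel = (-4, -7),  |v_rel|² = 65;  v_rel·d = (-4)·(19) + (-7)·(-9) = -13
65·t² + 26·t + 406 = 0  ⇒  m = (-13)² − 65·406 = -26221
m = -26221 < 0,  v_rel·d = -13 < 0  ⇒  outside

inside=no margin=-26221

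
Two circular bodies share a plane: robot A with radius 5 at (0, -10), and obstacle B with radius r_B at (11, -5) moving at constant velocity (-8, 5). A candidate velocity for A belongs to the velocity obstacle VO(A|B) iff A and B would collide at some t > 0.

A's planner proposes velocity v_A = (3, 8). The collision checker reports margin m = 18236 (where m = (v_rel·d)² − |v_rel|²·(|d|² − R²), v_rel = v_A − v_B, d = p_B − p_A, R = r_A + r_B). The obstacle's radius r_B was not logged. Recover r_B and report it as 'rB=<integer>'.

m = 18236
d = (11, 5);  v_rel = (11, 3),  |v_rel|² = 130
v_rel×d = (11)·(5) − (3)·(11) = 22
since m = R²·130 − 22²:  R² = (484 + 18236) / 130 = 144
R = √144 = 12  ⇒  r_B = 12 − 5 = 7

rB=7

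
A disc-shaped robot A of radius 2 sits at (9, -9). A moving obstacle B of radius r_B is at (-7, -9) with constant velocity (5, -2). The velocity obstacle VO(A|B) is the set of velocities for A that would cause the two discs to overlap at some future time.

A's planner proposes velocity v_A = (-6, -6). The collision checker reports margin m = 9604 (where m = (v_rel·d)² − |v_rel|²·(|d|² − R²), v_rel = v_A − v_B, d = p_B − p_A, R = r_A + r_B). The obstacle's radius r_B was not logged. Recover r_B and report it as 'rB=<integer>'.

m = 9604
d = (-16, 0);  v_rel = (-11, -4),  |v_rel|² = 137
v_rel×d = (-11)·(0) − (-4)·(-16) = -64
since m = R²·137 − (-64)²:  R² = (4096 + 9604) / 137 = 100
R = √100 = 10  ⇒  r_B = 10 − 2 = 8

rB=8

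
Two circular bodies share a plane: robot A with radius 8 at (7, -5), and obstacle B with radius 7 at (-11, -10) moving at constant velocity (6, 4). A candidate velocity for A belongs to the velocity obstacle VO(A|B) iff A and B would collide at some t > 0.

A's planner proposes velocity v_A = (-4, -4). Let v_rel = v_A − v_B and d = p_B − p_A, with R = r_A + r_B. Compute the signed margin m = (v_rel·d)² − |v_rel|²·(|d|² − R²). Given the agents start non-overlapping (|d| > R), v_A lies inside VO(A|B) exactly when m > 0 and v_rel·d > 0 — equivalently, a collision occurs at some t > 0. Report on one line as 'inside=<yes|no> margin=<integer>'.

d = (-18, -5),  |d|² = 349;  R = 8+7 = 15,  c = 349−15² = 124
v_rel = (-10, -8),  |v_rel|² = 164;  v_rel·d = (-10)·(-18) + (-8)·(-5) = 220
164·t² − 440·t + 124 = 0  ⇒  m = 220² − 164·124 = 28064
m = 28064 > 0,  v_rel·d = 220 > 0  ⇒  inside

inside=yes margin=28064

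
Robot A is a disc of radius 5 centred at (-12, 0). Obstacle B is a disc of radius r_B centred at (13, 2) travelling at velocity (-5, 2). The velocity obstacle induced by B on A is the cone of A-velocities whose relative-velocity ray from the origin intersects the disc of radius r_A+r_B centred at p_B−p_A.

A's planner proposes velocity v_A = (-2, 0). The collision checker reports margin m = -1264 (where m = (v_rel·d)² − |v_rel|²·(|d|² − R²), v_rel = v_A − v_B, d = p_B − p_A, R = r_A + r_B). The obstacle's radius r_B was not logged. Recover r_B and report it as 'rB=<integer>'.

m = -1264
d = (25, 2);  v_rel = (3, -2),  |v_rel|² = 13
v_rel×d = (3)·(2) − (-2)·(25) = 56
since m = R²·13 − 56²:  R² = (3136 + -1264) / 13 = 144
R = √144 = 12  ⇒  r_B = 12 − 5 = 7

rB=7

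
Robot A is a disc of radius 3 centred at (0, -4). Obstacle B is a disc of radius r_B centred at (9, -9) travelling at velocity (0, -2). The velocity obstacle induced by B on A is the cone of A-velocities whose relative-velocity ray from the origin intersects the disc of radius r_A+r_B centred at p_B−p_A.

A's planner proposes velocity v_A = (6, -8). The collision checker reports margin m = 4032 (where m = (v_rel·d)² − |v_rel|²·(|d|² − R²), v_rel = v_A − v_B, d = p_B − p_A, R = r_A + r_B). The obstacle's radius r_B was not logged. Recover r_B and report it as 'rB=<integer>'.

m = 4032
d = (9, -5);  v_rel = (6, -6),  |v_rel|² = 72
v_rel×d = (6)·(-5) − (-6)·(9) = 24
since m = R²·72 − 24²:  R² = (576 + 4032) / 72 = 64
R = √64 = 8  ⇒  r_B = 8 − 3 = 5

rB=5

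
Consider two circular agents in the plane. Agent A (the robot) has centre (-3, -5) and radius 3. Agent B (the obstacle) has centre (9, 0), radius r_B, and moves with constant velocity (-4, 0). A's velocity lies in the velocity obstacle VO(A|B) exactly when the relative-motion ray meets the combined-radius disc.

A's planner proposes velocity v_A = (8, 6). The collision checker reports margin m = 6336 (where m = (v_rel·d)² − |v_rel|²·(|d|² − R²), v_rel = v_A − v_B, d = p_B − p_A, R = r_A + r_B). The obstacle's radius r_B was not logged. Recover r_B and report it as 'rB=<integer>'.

m = 6336
d = (12, 5);  v_rel = (12, 6),  |v_rel|² = 180
v_rel×d = (12)·(5) − (6)·(12) = -12
since m = R²·180 − (-12)²:  R² = (144 + 6336) / 180 = 36
R = √36 = 6  ⇒  r_B = 6 − 3 = 3

rB=3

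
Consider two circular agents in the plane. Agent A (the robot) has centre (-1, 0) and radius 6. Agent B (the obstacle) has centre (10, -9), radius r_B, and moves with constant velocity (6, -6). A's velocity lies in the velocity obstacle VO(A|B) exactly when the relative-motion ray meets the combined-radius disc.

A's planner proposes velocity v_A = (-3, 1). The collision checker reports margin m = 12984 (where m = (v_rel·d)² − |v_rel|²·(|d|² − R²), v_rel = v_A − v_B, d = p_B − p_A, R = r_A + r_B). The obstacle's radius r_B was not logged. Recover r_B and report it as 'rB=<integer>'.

m = 12984
d = (11, -9);  v_rel = (-9, 7),  |v_rel|² = 130
v_rel×d = (-9)·(-9) − (7)·(11) = 4
since m = R²·130 − 4²:  R² = (16 + 12984) / 130 = 100
R = √100 = 10  ⇒  r_B = 10 − 6 = 4

rB=4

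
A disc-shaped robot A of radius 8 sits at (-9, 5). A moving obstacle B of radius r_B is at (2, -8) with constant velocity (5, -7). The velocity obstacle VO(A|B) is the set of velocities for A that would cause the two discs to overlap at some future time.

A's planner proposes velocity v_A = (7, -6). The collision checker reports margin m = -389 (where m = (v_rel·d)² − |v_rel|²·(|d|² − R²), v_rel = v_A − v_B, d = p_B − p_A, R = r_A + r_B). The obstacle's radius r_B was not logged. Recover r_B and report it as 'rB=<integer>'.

m = -389
d = (11, -13);  v_rel = (2, 1),  |v_rel|² = 5
v_rel×d = (2)·(-13) − (1)·(11) = -37
since m = R²·5 − (-37)²:  R² = (1369 + -389) / 5 = 196
R = √196 = 14  ⇒  r_B = 14 − 8 = 6

rB=6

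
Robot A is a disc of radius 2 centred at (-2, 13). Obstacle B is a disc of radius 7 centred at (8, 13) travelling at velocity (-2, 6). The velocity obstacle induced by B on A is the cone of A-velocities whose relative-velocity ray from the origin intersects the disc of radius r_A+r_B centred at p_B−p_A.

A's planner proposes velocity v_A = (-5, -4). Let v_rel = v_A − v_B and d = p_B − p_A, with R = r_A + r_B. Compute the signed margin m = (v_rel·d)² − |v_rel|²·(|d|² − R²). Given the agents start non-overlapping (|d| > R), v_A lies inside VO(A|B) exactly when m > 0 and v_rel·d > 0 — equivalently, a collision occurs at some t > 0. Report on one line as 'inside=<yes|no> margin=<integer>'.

d = (10, 0),  |d|² = 100;  R = 2+7 = 9,  c = 100−9² = 19
v_rel = (-3, -10),  |v_rel|² = 109;  v_rel·d = (-3)·(10) + (-10)·(0) = -30
109·t² + 60·t + 19 = 0  ⇒  m = (-30)² − 109·19 = -1171
m = -1171 < 0,  v_rel·d = -30 < 0  ⇒  outside

inside=no margin=-1171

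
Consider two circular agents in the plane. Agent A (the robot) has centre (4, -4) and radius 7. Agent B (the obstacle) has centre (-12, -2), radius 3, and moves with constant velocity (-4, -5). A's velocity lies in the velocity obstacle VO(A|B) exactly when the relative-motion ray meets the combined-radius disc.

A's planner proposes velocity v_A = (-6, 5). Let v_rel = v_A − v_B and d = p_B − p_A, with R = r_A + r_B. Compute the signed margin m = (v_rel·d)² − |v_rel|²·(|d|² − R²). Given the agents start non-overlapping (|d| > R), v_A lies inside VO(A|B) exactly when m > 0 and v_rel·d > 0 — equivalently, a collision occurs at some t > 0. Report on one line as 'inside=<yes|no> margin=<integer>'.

d = (-16, 2),  |d|² = 260;  R = 7+3 = 10,  c = 260−10² = 160
v_rel = (-2, 10),  |v_rel|² = 104;  v_rel·d = (-2)·(-16) + (10)·(2) = 52
104·t² − 104·t + 160 = 0  ⇒  m = 52² − 104·160 = -13936
m = -13936 < 0,  v_rel·d = 52 > 0  ⇒  outside

inside=no margin=-13936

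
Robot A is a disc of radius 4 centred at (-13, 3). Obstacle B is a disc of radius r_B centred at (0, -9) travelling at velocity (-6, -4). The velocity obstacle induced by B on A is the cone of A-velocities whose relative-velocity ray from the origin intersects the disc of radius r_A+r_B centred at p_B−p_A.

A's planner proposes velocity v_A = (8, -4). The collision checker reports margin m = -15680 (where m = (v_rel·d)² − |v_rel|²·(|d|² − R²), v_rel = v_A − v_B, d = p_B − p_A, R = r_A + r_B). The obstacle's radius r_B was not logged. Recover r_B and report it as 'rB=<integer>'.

m = -15680
d = (13, -12);  v_rel = (14, 0),  |v_rel|² = 196
v_rel×d = (14)·(-12) − (0)·(13) = -168
since m = R²·196 − (-168)²:  R² = (28224 + -15680) / 196 = 64
R = √64 = 8  ⇒  r_B = 8 − 4 = 4

rB=4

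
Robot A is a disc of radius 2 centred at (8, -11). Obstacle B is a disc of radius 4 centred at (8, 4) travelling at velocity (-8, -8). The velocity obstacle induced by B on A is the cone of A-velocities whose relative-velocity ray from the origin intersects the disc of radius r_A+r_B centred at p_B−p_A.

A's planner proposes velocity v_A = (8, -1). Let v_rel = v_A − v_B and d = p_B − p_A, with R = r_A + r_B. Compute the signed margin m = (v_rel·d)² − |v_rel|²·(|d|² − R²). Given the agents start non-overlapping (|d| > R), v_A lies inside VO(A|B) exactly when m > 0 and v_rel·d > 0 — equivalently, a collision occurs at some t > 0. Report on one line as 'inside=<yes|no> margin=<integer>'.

d = (0, 15),  |d|² = 225;  R = 2+4 = 6,  c = 225−6² = 189
v_rel = (16, 7),  |v_rel|² = 305;  v_rel·d = (16)·(0) + (7)·(15) = 105
305·t² − 210·t + 189 = 0  ⇒  m = 105² − 305·189 = -46620
m = -46620 < 0,  v_rel·d = 105 > 0  ⇒  outside

inside=no margin=-46620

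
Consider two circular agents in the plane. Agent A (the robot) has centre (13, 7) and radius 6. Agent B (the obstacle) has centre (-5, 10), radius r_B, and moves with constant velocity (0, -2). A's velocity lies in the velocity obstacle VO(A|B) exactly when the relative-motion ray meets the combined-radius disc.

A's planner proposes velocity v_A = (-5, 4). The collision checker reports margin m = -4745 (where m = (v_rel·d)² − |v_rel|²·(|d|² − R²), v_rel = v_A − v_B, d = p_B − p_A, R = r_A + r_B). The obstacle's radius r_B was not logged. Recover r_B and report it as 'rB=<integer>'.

m = -4745
d = (-18, 3);  v_rel = (-5, 6),  |v_rel|² = 61
v_rel×d = (-5)·(3) − (6)·(-18) = 93
since m = R²·61 − 93²:  R² = (8649 + -4745) / 61 = 64
R = √64 = 8  ⇒  r_B = 8 − 6 = 2

rB=2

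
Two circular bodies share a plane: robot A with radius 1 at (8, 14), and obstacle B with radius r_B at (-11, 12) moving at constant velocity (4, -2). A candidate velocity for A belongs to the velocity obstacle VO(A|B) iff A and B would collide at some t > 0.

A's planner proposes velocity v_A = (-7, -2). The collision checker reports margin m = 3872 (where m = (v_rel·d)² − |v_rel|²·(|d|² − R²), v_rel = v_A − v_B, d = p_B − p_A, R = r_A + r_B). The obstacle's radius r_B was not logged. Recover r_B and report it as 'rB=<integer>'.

m = 3872
d = (-19, -2);  v_rel = (-11, 0),  |v_rel|² = 121
v_rel×d = (-11)·(-2) − (0)·(-19) = 22
since m = R²·121 − 22²:  R² = (484 + 3872) / 121 = 36
R = √36 = 6  ⇒  r_B = 6 − 1 = 5

rB=5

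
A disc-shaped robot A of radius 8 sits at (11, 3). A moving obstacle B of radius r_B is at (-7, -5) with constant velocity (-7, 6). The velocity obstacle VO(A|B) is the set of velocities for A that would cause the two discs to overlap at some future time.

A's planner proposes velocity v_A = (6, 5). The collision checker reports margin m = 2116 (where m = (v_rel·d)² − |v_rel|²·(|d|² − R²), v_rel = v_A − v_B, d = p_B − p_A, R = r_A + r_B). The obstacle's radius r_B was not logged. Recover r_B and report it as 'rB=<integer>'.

m = 2116
d = (-18, -8);  v_rel = (13, -1),  |v_rel|² = 170
v_rel×d = (13)·(-8) − (-1)·(-18) = -122
since m = R²·170 − (-122)²:  R² = (14884 + 2116) / 170 = 100
R = √100 = 10  ⇒  r_B = 10 − 8 = 2

rB=2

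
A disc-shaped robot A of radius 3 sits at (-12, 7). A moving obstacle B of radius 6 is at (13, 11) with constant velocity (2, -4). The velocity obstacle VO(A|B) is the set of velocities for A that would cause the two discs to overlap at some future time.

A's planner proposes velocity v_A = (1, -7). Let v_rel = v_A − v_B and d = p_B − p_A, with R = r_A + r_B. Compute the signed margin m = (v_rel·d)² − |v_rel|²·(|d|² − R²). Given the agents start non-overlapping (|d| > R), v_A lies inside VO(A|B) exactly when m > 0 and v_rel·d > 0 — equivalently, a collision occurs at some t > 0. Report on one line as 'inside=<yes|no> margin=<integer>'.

d = (25, 4),  |d|² = 641;  R = 3+6 = 9,  c = 641−9² = 560
v_rel = (-1, -3),  |v_rel|² = 10;  v_rel·d = (-1)·(25) + (-3)·(4) = -37
10·t² + 74·t + 560 = 0  ⇒  m = (-37)² − 10·560 = -4231
m = -4231 < 0,  v_rel·d = -37 < 0  ⇒  outside

inside=no margin=-4231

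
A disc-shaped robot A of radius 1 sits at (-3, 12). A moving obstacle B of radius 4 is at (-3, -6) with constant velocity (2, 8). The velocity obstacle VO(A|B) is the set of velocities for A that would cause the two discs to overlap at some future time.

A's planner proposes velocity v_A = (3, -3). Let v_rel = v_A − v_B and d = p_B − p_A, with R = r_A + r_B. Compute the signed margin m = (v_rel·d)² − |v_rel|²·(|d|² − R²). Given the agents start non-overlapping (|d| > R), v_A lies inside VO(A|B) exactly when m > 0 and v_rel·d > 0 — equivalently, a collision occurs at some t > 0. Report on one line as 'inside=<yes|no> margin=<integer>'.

d = (0, -18),  |d|² = 324;  R = 1+4 = 5,  c = 324−5² = 299
v_rel = (1, -11),  |v_rel|² = 122;  v_rel·d = (1)·(0) + (-11)·(-18) = 198
122·t² − 396·t + 299 = 0  ⇒  m = 198² − 122·299 = 2726
m = 2726 > 0,  v_rel·d = 198 > 0  ⇒  inside

inside=yes margin=2726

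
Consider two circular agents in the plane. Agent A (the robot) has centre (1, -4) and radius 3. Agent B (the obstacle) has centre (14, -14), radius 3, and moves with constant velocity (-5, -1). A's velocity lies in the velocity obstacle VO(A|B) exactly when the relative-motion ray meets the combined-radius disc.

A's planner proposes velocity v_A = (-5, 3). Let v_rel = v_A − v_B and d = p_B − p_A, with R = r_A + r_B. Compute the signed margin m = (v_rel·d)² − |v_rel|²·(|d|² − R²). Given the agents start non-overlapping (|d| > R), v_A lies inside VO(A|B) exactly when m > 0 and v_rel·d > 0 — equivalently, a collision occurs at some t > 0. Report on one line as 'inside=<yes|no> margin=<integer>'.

d = (13, -10),  |d|² = 269;  R = 3+3 = 6,  c = 269−6² = 233
v_rel = (0, 4),  |v_rel|² = 16;  v_rel·d = (0)·(13) + (4)·(-10) = -40
16·t² + 80·t + 233 = 0  ⇒  m = (-40)² − 16·233 = -2128
m = -2128 < 0,  v_rel·d = -40 < 0  ⇒  outside

inside=no margin=-2128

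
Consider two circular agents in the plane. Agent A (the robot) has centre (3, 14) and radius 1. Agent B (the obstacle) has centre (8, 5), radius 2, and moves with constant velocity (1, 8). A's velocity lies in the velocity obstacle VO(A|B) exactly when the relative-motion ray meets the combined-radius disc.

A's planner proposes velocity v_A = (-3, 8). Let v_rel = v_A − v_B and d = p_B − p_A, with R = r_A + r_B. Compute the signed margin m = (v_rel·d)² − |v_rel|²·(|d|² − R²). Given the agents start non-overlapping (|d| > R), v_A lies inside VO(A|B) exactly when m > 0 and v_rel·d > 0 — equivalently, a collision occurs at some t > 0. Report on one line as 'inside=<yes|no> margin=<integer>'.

d = (5, -9),  |d|² = 106;  R = 1+2 = 3,  c = 106−3² = 97
v_rel = (-4, 0),  |v_rel|² = 16;  v_rel·d = (-4)·(5) + (0)·(-9) = -20
16·t² + 40·t + 97 = 0  ⇒  m = (-20)² − 16·97 = -1152
m = -1152 < 0,  v_rel·d = -20 < 0  ⇒  outside

inside=no margin=-1152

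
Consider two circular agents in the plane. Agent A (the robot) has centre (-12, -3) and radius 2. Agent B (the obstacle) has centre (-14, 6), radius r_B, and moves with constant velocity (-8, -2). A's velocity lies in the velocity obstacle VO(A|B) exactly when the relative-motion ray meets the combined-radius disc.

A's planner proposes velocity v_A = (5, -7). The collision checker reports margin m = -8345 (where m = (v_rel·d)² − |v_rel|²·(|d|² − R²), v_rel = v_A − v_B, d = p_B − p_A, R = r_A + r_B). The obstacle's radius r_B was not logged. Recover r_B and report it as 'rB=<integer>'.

m = -8345
d = (-2, 9);  v_rel = (13, -5),  |v_rel|² = 194
v_rel×d = (13)·(9) − (-5)·(-2) = 107
since m = R²·194 − 107²:  R² = (11449 + -8345) / 194 = 16
R = √16 = 4  ⇒  r_B = 4 − 2 = 2

rB=2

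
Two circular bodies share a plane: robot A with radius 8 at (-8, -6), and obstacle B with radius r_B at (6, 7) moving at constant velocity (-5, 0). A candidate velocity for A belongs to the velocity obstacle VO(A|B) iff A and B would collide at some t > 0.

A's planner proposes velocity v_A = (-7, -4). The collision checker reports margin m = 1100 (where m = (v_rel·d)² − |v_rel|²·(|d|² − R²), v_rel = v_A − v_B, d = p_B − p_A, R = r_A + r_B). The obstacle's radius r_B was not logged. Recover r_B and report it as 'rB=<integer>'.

m = 1100
d = (14, 13);  v_rel = (-2, -4),  |v_rel|² = 20
v_rel×d = (-2)·(13) − (-4)·(14) = 30
since m = R²·20 − 30²:  R² = (900 + 1100) / 20 = 100
R = √100 = 10  ⇒  r_B = 10 − 8 = 2

rB=2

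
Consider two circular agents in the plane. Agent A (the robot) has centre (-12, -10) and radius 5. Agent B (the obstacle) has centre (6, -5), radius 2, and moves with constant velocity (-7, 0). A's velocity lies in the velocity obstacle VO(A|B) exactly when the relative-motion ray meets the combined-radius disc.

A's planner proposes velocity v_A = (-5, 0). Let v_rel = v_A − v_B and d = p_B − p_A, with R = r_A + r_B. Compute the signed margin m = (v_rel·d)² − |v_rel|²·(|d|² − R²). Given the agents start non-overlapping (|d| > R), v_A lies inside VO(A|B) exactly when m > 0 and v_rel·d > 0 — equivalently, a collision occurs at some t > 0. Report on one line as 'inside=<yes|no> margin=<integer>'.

d = (18, 5),  |d|² = 349;  R = 5+2 = 7,  c = 349−7² = 300
v_rel = (2, 0),  |v_rel|² = 4;  v_rel·d = (2)·(18) + (0)·(5) = 36
4·t² − 72·t + 300 = 0  ⇒  m = 36² − 4·300 = 96
m = 96 > 0,  v_rel·d = 36 > 0  ⇒  inside

inside=yes margin=96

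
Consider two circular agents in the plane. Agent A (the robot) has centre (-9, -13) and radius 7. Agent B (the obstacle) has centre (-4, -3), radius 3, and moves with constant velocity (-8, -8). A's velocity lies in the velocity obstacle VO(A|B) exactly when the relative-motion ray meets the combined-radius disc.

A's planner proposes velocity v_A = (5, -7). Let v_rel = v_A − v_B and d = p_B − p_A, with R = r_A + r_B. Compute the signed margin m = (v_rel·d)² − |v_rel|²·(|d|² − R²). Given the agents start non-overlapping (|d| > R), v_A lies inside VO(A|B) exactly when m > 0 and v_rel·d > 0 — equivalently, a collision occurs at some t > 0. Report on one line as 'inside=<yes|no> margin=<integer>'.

d = (5, 10),  |d|² = 125;  R = 7+3 = 10,  c = 125−10² = 25
v_rel = (13, 1),  |v_rel|² = 170;  v_rel·d = (13)·(5) + (1)·(10) = 75
170·t² − 150·t + 25 = 0  ⇒  m = 75² − 170·25 = 1375
m = 1375 > 0,  v_rel·d = 75 > 0  ⇒  inside

inside=yes margin=1375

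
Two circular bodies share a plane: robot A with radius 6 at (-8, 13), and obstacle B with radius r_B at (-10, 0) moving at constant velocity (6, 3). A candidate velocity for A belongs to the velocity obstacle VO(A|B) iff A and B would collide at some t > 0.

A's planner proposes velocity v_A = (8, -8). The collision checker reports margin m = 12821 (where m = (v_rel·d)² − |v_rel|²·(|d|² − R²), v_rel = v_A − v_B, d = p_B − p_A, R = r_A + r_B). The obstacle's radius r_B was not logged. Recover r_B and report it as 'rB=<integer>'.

m = 12821
d = (-2, -13);  v_rel = (2, -11),  |v_rel|² = 125
v_rel×d = (2)·(-13) − (-11)·(-2) = -48
since m = R²·125 − (-48)²:  R² = (2304 + 12821) / 125 = 121
R = √121 = 11  ⇒  r_B = 11 − 6 = 5

rB=5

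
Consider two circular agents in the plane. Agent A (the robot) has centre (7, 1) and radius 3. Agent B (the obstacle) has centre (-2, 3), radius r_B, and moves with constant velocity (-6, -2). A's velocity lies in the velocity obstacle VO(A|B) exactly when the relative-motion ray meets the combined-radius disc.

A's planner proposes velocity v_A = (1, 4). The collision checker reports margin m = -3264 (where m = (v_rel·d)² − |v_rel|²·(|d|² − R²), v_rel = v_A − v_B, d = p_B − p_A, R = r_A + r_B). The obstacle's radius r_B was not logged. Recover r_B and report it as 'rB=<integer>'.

m = -3264
d = (-9, 2);  v_rel = (7, 6),  |v_rel|² = 85
v_rel×d = (7)·(2) − (6)·(-9) = 68
since m = R²·85 − 68²:  R² = (4624 + -3264) / 85 = 16
R = √16 = 4  ⇒  r_B = 4 − 3 = 1

rB=1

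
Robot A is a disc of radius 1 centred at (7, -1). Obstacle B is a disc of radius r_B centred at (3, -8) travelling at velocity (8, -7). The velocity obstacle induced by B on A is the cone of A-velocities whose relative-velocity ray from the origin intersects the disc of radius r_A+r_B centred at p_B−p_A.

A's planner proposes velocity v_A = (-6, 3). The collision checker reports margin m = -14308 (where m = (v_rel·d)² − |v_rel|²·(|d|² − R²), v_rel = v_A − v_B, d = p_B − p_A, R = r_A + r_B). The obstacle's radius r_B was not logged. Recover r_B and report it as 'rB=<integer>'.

m = -14308
d = (-4, -7);  v_rel = (-14, 10),  |v_rel|² = 296
v_rel×d = (-14)·(-7) − (10)·(-4) = 138
since m = R²·296 − 138²:  R² = (19044 + -14308) / 296 = 16
R = √16 = 4  ⇒  r_B = 4 − 1 = 3

rB=3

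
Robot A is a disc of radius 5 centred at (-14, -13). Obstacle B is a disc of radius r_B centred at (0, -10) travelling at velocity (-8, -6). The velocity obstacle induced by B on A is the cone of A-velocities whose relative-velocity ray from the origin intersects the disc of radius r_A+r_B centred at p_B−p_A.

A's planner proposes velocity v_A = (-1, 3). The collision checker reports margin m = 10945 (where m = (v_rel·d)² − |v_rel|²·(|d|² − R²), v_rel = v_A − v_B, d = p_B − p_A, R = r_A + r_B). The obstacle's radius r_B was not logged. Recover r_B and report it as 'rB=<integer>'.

m = 10945
d = (14, 3);  v_rel = (7, 9),  |v_rel|² = 130
v_rel×d = (7)·(3) − (9)·(14) = -105
since m = R²·130 − (-105)²:  R² = (11025 + 10945) / 130 = 169
R = √169 = 13  ⇒  r_B = 13 − 5 = 8

rB=8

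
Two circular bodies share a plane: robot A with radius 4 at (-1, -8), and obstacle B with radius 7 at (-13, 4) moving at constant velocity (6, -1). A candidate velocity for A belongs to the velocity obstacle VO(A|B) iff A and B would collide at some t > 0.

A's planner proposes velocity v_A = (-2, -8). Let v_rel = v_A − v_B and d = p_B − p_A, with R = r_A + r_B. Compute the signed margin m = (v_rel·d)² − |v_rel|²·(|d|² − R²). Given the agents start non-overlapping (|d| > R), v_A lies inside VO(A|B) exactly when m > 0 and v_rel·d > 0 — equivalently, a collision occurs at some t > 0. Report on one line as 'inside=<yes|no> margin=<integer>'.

d = (-12, 12),  |d|² = 288;  R = 4+7 = 11,  c = 288−11² = 167
v_rel = (-8, -7),  |v_rel|² = 113;  v_rel·d = (-8)·(-12) + (-7)·(12) = 12
113·t² − 24·t + 167 = 0  ⇒  m = 12² − 113·167 = -18727
m = -18727 < 0,  v_rel·d = 12 > 0  ⇒  outside

inside=no margin=-18727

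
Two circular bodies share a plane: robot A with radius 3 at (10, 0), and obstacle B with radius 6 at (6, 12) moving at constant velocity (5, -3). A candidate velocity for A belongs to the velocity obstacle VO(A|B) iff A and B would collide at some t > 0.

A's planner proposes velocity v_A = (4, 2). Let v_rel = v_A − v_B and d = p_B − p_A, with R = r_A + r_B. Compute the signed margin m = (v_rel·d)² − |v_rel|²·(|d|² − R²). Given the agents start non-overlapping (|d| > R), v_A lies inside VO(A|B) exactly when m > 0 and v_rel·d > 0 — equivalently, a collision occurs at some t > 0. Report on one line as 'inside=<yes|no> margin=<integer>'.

d = (-4, 12),  |d|² = 160;  R = 3+6 = 9,  c = 160−9² = 79
v_rel = (-1, 5),  |v_rel|² = 26;  v_rel·d = (-1)·(-4) + (5)·(12) = 64
26·t² − 128·t + 79 = 0  ⇒  m = 64² − 26·79 = 2042
m = 2042 > 0,  v_rel·d = 64 > 0  ⇒  inside

inside=yes margin=2042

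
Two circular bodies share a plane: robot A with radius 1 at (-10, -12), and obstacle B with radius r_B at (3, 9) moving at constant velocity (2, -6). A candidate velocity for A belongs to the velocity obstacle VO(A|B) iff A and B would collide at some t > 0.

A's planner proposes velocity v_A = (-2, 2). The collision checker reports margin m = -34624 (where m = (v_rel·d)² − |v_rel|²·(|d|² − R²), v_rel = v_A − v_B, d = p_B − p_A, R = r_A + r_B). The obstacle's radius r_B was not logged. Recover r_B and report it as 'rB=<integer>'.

m = -34624
d = (13, 21);  v_rel = (-4, 8),  |v_rel|² = 80
v_rel×d = (-4)·(21) − (8)·(13) = -188
since m = R²·80 − (-188)²:  R² = (35344 + -34624) / 80 = 9
R = √9 = 3  ⇒  r_B = 3 − 1 = 2

rB=2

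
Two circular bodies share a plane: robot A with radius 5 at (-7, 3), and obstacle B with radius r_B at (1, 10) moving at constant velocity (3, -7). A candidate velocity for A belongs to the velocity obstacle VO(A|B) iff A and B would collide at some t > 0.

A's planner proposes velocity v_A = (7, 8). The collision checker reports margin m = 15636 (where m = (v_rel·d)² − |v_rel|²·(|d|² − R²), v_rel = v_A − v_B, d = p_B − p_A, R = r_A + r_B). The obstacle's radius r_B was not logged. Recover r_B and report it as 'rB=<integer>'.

m = 15636
d = (8, 7);  v_rel = (4, 15),  |v_rel|² = 241
v_rel×d = (4)·(7) − (15)·(8) = -92
since m = R²·241 − (-92)²:  R² = (8464 + 15636) / 241 = 100
R = √100 = 10  ⇒  r_B = 10 − 5 = 5

rB=5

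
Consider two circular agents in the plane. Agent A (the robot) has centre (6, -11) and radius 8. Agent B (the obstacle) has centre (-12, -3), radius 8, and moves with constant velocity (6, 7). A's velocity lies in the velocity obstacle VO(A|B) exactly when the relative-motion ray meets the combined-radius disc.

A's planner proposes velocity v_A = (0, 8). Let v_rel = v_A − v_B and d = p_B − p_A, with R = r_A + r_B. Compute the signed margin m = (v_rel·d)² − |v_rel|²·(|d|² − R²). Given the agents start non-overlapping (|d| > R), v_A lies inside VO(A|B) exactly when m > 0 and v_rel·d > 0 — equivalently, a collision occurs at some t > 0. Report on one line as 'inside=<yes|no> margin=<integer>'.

d = (-18, 8),  |d|² = 388;  R = 8+8 = 16,  c = 388−16² = 132
v_rel = (-6, 1),  |v_rel|² = 37;  v_rel·d = (-6)·(-18) + (1)·(8) = 116
37·t² − 232·t + 132 = 0  ⇒  m = 116² − 37·132 = 8572
m = 8572 > 0,  v_rel·d = 116 > 0  ⇒  inside

inside=yes margin=8572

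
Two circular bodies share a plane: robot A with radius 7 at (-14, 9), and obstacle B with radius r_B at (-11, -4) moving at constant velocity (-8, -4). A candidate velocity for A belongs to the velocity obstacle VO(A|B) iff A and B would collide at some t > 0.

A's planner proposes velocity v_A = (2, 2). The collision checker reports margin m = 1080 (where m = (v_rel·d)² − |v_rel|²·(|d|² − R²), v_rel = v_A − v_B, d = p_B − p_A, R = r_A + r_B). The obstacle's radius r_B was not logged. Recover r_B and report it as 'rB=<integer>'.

m = 1080
d = (3, -13);  v_rel = (10, 6),  |v_rel|² = 136
v_rel×d = (10)·(-13) − (6)·(3) = -148
since m = R²·136 − (-148)²:  R² = (21904 + 1080) / 136 = 169
R = √169 = 13  ⇒  r_B = 13 − 7 = 6

rB=6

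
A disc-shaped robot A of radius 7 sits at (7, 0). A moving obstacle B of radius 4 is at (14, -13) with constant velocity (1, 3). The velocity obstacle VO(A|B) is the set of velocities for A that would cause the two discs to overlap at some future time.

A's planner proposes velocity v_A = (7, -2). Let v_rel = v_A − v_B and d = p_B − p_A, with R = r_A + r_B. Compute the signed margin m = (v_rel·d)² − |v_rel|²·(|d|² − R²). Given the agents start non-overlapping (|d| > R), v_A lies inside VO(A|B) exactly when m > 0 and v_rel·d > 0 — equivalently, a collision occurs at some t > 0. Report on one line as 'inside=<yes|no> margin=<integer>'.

d = (7, -13),  |d|² = 218;  R = 7+4 = 11,  c = 218−11² = 97
v_rel = (6, -5),  |v_rel|² = 61;  v_rel·d = (6)·(7) + (-5)·(-13) = 107
61·t² − 214·t + 97 = 0  ⇒  m = 107² − 61·97 = 5532
m = 5532 > 0,  v_rel·d = 107 > 0  ⇒  inside

inside=yes margin=5532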